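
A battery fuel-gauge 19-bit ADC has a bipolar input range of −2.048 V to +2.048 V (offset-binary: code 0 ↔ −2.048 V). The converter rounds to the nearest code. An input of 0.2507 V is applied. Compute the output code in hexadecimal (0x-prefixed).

code 0x47D5A (decimal 294234)

Full-scale span = 4.096 V; LSB = 4.096/2^19 = 7.81 µV.
Input sits at 294233.600 steps above V_low.
So the output code is 294234.
In hexadecimal (0x-prefixed): 0x47D5A.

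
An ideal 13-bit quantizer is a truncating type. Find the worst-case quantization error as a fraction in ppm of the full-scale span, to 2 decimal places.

122.07 ppm

Truncating → worst-case error = 1 LSB = V_FS/2^13, so 1e+06/8192 = 122.07 ppm of full scale.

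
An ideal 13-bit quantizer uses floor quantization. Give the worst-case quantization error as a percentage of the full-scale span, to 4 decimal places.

0.0122 %

Truncating → worst-case error = 1 LSB = V_FS/2^13, so 100/8192 = 0.012207 % of full scale.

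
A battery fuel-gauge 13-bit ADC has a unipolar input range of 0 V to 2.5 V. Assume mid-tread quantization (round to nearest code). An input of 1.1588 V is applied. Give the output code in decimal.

Full-scale span = 2.5 V; LSB = 2.5/2^13 = 305.18 µV.
(1.1588 − 0) / 0.000305176 = 3797.156 LSBs.
round(3797.156) = 3797.

code 3797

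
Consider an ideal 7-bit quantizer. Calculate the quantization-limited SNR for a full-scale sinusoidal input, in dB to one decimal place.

43.9 dB

SNR ≈ 6.02·N + 1.76 dB = 6.02·7 + 1.76 = 43.90 dB.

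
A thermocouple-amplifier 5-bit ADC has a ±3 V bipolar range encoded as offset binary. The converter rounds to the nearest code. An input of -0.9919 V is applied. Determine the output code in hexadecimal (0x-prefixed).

code 0xB (decimal 11)

LSB = 6 V / 32 = 187.500 mV.
(-0.9919 − (−3)) / 0.1875 = 10.710 LSBs.
round(10.710) = 11.
In hexadecimal (0x-prefixed): 0xB.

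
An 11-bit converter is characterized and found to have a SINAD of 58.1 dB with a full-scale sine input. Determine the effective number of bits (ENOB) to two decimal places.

ENOB = (SINAD − 1.76) / 6.02 = (58.1 − 1.76)/6.02 = 9.359.

9.36 bits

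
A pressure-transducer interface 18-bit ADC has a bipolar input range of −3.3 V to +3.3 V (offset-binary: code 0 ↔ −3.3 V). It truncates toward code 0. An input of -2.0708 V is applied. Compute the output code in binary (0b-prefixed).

code 0b1011111010110110 (decimal 48822)

With 262144 levels over 6.6 V, one step is 25.18 µV.
(-2.0708 − (−3.3)) / 2.5177e-05 = 48822.334 LSBs.
So the output code is 48822.
In binary (0b-prefixed): 0b1011111010110110.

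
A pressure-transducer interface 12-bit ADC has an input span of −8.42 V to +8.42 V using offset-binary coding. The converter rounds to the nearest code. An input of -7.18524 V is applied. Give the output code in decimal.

With 4096 levels over 16.84 V, one step is 4.111 mV.
(V_in − V_low)/LSB = (-7.18524 − (−8.42)) / 0.00411133 = 300.331.
So the output code is 300.

code 300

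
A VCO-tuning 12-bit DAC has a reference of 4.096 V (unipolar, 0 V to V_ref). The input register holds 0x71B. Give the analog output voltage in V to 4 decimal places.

1.8190 V

LSB = 4.096 V / 2^12 = 1.000 mV.
Code 0x71B = 1819 decimal.
V_out = 0 + 1819 × 0.001 V = 1.819 V.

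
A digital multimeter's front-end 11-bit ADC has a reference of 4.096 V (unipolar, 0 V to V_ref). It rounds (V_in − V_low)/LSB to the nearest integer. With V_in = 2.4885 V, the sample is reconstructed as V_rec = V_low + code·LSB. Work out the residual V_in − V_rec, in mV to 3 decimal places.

0.500 mV

One LSB is 4.096 V / 2048 = 2.000 mV.
Scaled input = 1244.2500 LSBs, so code = 1244.
Reconstructed: 2.488 V.
Error = 2.4885 − 2.488 = 0.0005 V = 0.500 mV.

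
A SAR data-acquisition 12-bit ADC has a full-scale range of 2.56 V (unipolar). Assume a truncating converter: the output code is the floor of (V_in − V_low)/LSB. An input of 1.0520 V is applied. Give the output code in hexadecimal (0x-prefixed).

Full-scale span = 2.56 V; LSB = 2.56/2^12 = 0.625 mV.
(1.0520 − 0) / 0.000625 = 1683.200 LSBs.
⌊·⌋(1683.200) = 1683.
In hexadecimal (0x-prefixed): 0x693.

code 0x693 (decimal 1683)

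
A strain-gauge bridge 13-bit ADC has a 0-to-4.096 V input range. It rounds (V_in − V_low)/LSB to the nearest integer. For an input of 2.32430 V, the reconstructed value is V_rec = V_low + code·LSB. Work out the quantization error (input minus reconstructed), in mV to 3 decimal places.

-0.200 mV

Step size: 4.096 V ÷ 2^13 = 0.500 mV.
(V_in − V_low)/LSB = (2.32430 − 0)/0.0005 = 4648.6000 → code 4649 (round).
Reconstructed: 2.3245 V.
V_in − V_rec = -0.0002 V = -0.200 mV.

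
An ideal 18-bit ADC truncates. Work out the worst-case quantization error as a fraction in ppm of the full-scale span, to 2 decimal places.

Truncating → worst-case error = 1 LSB = V_FS/2^18, so 1e+06/262144 = 3.8147 ppm of full scale.

3.81 ppm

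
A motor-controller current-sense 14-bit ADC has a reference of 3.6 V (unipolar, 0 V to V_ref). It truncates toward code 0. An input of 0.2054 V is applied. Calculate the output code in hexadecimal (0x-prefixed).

code 0x3A6 (decimal 934)

With 16384 levels over 3.6 V, one step is 219.73 µV.
Input sits at 934.798 steps above V_low.
Floor → code 934.
In hexadecimal (0x-prefixed): 0x3A6.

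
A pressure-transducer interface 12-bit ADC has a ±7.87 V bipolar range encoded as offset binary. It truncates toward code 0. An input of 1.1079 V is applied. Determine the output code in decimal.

code 2336

LSB = 15.74 V / 4096 = 3.843 mV.
(1.1079 − (−7.87)) / 0.00384277 = 2336.307 LSBs.
So the output code is 2336.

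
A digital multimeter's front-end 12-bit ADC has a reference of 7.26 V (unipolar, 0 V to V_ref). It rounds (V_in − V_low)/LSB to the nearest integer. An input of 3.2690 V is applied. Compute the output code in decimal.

LSB = 7.26 V / 4096 = 1.772 mV.
(3.2690 − 0) / 0.00177246 = 1844.328 LSBs.
Round → code 1844.

code 1844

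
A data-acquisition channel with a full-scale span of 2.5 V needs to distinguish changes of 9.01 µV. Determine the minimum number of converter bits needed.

19 bits

Number of steps required ≥ 2.5 V / 9.01 µV = 277469.48.
Need 2^N ≥ 277469.48; 2^18 = 262144, 2^19 = 524288.
Minimum N = 19.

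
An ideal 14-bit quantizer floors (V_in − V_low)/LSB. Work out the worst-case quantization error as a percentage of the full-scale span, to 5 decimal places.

0.00610 %

Truncating → worst-case error = 1 LSB = V_FS/2^14, so 100/16384 = 0.00610352 % of full scale.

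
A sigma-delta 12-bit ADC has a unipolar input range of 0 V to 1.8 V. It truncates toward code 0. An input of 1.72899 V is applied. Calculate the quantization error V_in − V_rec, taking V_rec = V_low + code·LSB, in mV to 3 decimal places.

0.181 mV

LSB = 1.8/2^12 = 439.45 µV.
Scaled input = 3934.4128 LSBs, so code = 3934.
Code 3934 maps back to 0 + 3934×0.000439453 V = 1.7288086 V.
Error = 1.72899 − 1.7288086 = 0.000181406 V = 0.181 mV.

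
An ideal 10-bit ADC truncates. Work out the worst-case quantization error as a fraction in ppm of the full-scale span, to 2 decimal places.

Truncating → worst-case error = 1 LSB = V_FS/2^10, so 1e+06/1024 = 976.562 ppm of full scale.

976.56 ppm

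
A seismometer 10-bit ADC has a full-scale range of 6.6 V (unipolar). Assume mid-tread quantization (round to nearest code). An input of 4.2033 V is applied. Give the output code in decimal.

With 1024 levels over 6.6 V, one step is 6.445 mV.
(V_in − V_low)/LSB = (4.2033 − 0) / 0.00644531 = 652.148.
round(652.148) = 652.

code 652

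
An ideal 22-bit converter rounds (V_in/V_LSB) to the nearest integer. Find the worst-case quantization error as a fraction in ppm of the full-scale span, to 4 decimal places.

Rounding → worst-case error = ½ LSB = V_FS/2^23, so 1e+06/8388608 = 0.119209 ppm of full scale.

0.1192 ppm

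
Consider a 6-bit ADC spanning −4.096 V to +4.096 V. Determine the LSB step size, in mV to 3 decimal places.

128.000 mV

Full-scale span = 8.192 V.
LSB = 8.192 / 2^6 = 8.192 / 64 = 0.128 V = 128.000 mV.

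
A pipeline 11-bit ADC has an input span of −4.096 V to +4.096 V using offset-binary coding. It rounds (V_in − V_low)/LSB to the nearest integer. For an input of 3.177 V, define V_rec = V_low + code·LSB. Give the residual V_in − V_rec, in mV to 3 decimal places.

1.000 mV

One LSB is 8.192 V / 2048 = 4.000 mV.
Scaled input = 1818.2500 LSBs, so code = 1818.
Reconstructed: 3.176 V.
V_in − V_rec = 0.001 V = 1.000 mV.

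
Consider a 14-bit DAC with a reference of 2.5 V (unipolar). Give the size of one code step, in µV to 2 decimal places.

Full-scale span = 2.5 V.
LSB = 2.5 / 2^14 = 2.5 / 16384 = 0.000152588 V = 152.59 µV.

152.59 µV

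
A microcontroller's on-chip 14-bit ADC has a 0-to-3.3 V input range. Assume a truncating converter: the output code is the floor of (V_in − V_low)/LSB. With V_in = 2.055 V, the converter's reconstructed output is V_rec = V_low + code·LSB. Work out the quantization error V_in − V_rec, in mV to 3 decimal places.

0.154 mV

One LSB is 3.3 V / 16384 = 201.42 µV.
(2.055 − 0)/0.000201416 = 10202.7636; ⌊·⌋ gives code 10202.
Code 10202 maps back to 0 + 10202×0.000201416 V = 2.0548462 V.
Difference: 0.000153809 V → 0.154 mV.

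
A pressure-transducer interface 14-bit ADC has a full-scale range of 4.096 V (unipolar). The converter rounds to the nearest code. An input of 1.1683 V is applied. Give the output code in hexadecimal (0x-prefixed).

With 16384 levels over 4.096 V, one step is 250.00 µV.
(1.1683 − 0) / 0.00025 = 4673.200 LSBs.
Round → code 4673.
In hexadecimal (0x-prefixed): 0x1241.

code 0x1241 (decimal 4673)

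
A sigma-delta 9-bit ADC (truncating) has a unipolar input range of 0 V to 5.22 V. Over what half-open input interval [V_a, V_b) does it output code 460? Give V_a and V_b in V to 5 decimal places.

LSB = 5.22/2^9 = 10.195 mV.
V_a = V_low + 460·LSB = 4.68984 V; V_b = V_low + 461·LSB = 4.70004 V.

[4.68984 V, 4.70004 V)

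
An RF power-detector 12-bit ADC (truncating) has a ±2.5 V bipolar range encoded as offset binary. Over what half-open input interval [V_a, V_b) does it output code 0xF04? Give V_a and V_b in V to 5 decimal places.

[2.19238 V, 2.19360 V)

LSB = 5/2^12 = 1.221 mV.
Code 0xF04 = 3844 decimal.
V_a = V_low + 3844·LSB = 2.19238 V; V_b = V_low + 3845·LSB = 2.1936 V.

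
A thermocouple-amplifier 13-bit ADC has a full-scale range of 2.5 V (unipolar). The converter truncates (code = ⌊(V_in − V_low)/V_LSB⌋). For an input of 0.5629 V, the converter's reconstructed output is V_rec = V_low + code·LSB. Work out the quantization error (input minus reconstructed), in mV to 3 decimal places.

Step size: 2.5 V ÷ 2^13 = 305.18 µV.
(0.5629 − 0)/0.000305176 = 1844.5107; ⌊·⌋ gives code 1844.
Reconstructed: 0.56274414 V.
V_in − V_rec = 0.000155859 V = 0.156 mV.

0.156 mV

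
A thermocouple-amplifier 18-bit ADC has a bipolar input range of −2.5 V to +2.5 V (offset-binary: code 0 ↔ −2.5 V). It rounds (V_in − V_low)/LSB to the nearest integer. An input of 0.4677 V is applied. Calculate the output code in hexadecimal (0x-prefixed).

code 0x25FC9 (decimal 155593)

With 262144 levels over 5 V, one step is 19.07 µV.
Input sits at 155592.950 steps above V_low.
Round → code 155593.
In hexadecimal (0x-prefixed): 0x25FC9.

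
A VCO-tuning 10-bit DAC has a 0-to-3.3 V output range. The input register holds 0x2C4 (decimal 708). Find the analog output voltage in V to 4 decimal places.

LSB = 3.3 V / 2^10 = 3.223 mV.
Code 0x2C4 = 708 decimal.
V_out = 0 + 708 × 0.00322266 V = 2.28164 V.

2.2816 V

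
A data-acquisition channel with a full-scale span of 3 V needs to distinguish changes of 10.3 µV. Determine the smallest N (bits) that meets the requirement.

19 bits

Number of steps required ≥ 3 V / 10.3 µV = 291262.14.
Need 2^N ≥ 291262.14; 2^18 = 262144, 2^19 = 524288.
Minimum N = 19.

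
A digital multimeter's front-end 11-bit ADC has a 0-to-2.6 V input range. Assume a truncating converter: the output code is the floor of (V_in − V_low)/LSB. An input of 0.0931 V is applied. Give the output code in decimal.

Full-scale span = 2.6 V; LSB = 2.6/2^11 = 1.270 mV.
Input sits at 73.334 steps above V_low.
Floor → code 73.

code 73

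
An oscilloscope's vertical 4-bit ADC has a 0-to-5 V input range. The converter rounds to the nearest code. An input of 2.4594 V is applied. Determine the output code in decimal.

code 8

Full-scale span = 5 V; LSB = 5/2^4 = 312.500 mV.
(2.4594 − 0) / 0.3125 = 7.870 LSBs.
round(7.870) = 8.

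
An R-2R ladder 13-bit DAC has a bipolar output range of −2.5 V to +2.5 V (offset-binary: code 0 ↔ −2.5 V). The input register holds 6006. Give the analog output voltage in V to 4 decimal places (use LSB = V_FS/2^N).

1.1658 V

LSB = 5 V / 2^13 = 0.610 mV.
V_out = (−2.5) + 6006 × 0.000610352 V = 1.16577 V.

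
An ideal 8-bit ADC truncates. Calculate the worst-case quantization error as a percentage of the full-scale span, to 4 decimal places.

0.3906 %

Truncating → worst-case error = 1 LSB = V_FS/2^8, so 100/256 = 0.390625 % of full scale.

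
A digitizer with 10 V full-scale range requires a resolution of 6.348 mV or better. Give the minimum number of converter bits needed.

Number of steps required ≥ 10 V / 6.348 mV = 1575.30.
Need 2^N ≥ 1575.30; 2^10 = 1024, 2^11 = 2048.
Minimum N = 11.

11 bits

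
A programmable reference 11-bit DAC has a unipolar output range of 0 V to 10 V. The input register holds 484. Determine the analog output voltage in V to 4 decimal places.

2.3633 V

LSB = 10 V / 2^11 = 4.883 mV.
V_out = 0 + 484 × 0.00488281 V = 2.36328 V.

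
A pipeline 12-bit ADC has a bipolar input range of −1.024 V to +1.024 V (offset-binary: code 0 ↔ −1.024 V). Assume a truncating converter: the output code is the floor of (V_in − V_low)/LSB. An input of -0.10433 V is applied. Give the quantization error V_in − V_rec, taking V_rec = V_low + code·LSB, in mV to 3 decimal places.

Step size: 2.048 V ÷ 2^12 = 0.500 mV.
Scaled input = 1839.3400 LSBs, so code = 1839.
Reconstructed: -0.1045 V.
V_in − V_rec = 0.00017 V = 0.170 mV.

0.170 mV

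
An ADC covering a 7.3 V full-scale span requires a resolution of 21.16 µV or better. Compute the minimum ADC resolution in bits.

Number of steps required ≥ 7.3 V / 21.16 µV = 344990.55.
Need 2^N ≥ 344990.55; 2^18 = 262144, 2^19 = 524288.
Minimum N = 19.

19 bits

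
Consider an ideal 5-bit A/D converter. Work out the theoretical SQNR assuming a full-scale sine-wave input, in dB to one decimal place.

SNR ≈ 6.02·N + 1.76 dB = 6.02·5 + 1.76 = 31.86 dB.

31.9 dB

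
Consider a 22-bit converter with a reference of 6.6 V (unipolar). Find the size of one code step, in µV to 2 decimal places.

Full-scale span = 6.6 V.
LSB = 6.6 / 2^22 = 6.6 / 4194304 = 1.57356e-06 V = 1.57 µV.

1.57 µV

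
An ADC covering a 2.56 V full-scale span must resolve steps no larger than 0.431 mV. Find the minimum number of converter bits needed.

Number of steps required ≥ 2.56 V / 0.431 mV = 5939.68.
Need 2^N ≥ 5939.68; 2^12 = 4096, 2^13 = 8192.
Minimum N = 13.

13 bits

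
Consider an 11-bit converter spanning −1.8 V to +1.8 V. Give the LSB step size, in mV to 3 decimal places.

Full-scale span = 3.6 V.
LSB = 3.6 / 2^11 = 3.6 / 2048 = 0.00175781 V = 1.758 mV.

1.758 mV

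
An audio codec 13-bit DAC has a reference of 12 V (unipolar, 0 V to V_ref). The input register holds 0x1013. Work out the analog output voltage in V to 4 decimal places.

6.0278 V

LSB = 12 V / 2^13 = 1.465 mV.
Code 0x1013 = 4115 decimal.
V_out = 0 + 4115 × 0.00146484 V = 6.02783 V.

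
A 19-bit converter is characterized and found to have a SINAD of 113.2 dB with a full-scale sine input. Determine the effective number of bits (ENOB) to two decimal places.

18.51 bits

ENOB = (SINAD − 1.76) / 6.02 = (113.2 − 1.76)/6.02 = 18.512.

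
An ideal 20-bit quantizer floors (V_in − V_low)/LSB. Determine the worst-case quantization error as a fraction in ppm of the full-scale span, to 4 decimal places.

Truncating → worst-case error = 1 LSB = V_FS/2^20, so 1e+06/1048576 = 0.953674 ppm of full scale.

0.9537 ppm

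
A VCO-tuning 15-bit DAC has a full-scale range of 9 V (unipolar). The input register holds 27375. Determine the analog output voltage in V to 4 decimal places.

7.5188 V

LSB = 9 V / 2^15 = 274.66 µV.
V_out = 0 + 27375 × 0.000274658 V = 7.51877 V.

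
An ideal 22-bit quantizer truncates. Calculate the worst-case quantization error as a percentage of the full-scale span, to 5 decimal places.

0.00002 %

Truncating → worst-case error = 1 LSB = V_FS/2^22, so 100/4194304 = 2.38419e-05 % of full scale.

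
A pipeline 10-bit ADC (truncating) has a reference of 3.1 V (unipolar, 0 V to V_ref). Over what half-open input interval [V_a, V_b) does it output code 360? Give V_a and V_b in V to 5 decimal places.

LSB = 3.1/2^10 = 3.027 mV.
V_a = V_low + 360·LSB = 1.08984 V; V_b = V_low + 361·LSB = 1.09287 V.

[1.08984 V, 1.09287 V)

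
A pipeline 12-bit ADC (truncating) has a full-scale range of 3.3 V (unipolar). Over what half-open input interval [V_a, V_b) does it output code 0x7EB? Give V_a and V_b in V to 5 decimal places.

[1.63308 V, 1.63389 V)

LSB = 3.3/2^12 = 0.806 mV.
Code 0x7EB = 2027 decimal.
V_a = V_low + 2027·LSB = 1.63308 V; V_b = V_low + 2028·LSB = 1.63389 V.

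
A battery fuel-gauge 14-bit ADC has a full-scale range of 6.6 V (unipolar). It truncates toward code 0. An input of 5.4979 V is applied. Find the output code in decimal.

code 13648

With 16384 levels over 6.6 V, one step is 402.83 µV.
(5.4979 − 0) / 0.000402832 = 13648.120 LSBs.
⌊·⌋(13648.120) = 13648.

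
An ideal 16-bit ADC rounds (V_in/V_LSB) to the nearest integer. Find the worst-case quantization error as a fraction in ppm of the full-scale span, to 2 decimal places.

Rounding → worst-case error = ½ LSB = V_FS/2^17, so 1e+06/131072 = 7.62939 ppm of full scale.

7.63 ppm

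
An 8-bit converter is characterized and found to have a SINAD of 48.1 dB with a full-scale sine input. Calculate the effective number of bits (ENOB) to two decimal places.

7.70 bits

ENOB = (SINAD − 1.76) / 6.02 = (48.1 − 1.76)/6.02 = 7.698.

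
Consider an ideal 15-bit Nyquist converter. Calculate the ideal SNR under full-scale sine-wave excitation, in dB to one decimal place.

92.1 dB

SNR ≈ 6.02·N + 1.76 dB = 6.02·15 + 1.76 = 92.06 dB.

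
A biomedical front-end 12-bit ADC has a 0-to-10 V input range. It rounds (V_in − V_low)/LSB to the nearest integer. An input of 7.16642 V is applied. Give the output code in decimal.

code 2935

With 4096 levels over 10 V, one step is 2.441 mV.
(V_in − V_low)/LSB = (7.16642 − 0) / 0.00244141 = 2935.366.
So the output code is 2935.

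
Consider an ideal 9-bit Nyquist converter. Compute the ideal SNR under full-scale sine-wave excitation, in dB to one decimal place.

SNR ≈ 6.02·N + 1.76 dB = 6.02·9 + 1.76 = 55.94 dB.

55.9 dB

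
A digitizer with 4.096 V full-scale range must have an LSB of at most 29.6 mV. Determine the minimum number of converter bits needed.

8 bits

Number of steps required ≥ 4.096 V / 29.6 mV = 138.38.
Need 2^N ≥ 138.38; 2^7 = 128, 2^8 = 256.
Minimum N = 8.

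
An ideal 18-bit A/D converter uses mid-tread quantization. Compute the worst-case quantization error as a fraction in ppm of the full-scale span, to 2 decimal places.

1.91 ppm

Rounding → worst-case error = ½ LSB = V_FS/2^19, so 1e+06/524288 = 1.90735 ppm of full scale.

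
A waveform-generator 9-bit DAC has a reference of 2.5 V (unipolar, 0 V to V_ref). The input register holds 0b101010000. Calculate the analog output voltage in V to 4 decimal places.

1.6406 V

LSB = 2.5 V / 2^9 = 4.883 mV.
Code 0b101010000 = 336 decimal.
V_out = 0 + 336 × 0.00488281 V = 1.64062 V.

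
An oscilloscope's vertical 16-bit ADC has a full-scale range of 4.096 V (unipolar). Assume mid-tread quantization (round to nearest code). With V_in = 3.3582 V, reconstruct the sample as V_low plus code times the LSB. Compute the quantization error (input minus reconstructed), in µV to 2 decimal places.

LSB = 4.096/2^16 = 62.50 µV.
Scaled input = 53731.2000 LSBs, so code = 53731.
Code 53731 maps back to 0 + 53731×6.25e-05 V = 3.3581875 V.
Difference: 1.25e-05 V → 12.50 µV.

12.50 µV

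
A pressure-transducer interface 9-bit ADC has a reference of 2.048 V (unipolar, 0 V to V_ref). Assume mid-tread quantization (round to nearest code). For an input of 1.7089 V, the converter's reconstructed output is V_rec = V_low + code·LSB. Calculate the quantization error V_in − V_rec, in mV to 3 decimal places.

One LSB is 2.048 V / 512 = 4.000 mV.
(1.7089 − 0)/0.004 = 427.2250; round gives code 427.
Code 427 maps back to 0 + 427×0.004 V = 1.708 V.
V_in − V_rec = 0.0009 V = 0.900 mV.

0.900 mV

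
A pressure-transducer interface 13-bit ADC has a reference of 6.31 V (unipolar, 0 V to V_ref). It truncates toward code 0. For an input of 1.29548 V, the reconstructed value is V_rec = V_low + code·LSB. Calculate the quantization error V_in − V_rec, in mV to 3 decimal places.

Step size: 6.31 V ÷ 2^13 = 0.770 mV.
(V_in − V_low)/LSB = (1.29548 − 0)/0.000770264 = 1681.8656 → code 1681 (floor).
Reconstructed: 1.2948132 V.
V_in − V_rec = 0.000666768 V = 0.667 mV.

0.667 mV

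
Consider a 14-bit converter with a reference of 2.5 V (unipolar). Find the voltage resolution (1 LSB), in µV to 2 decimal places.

Full-scale span = 2.5 V.
LSB = 2.5 / 2^14 = 2.5 / 16384 = 0.000152588 V = 152.59 µV.

152.59 µV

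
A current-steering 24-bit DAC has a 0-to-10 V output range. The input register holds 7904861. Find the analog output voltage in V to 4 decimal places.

LSB = 10 V / 2^24 = 0.60 µV.
V_out = 0 + 7904861 × 5.96046e-07 V = 4.71166 V.

4.7117 V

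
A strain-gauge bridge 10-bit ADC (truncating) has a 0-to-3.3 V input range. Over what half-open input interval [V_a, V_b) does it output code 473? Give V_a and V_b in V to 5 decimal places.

LSB = 3.3/2^10 = 3.223 mV.
V_a = V_low + 473·LSB = 1.52432 V; V_b = V_low + 474·LSB = 1.52754 V.

[1.52432 V, 1.52754 V)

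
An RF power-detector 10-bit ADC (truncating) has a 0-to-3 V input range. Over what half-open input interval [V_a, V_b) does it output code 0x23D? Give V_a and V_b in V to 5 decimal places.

[1.67871 V, 1.68164 V)

LSB = 3/2^10 = 2.930 mV.
Code 0x23D = 573 decimal.
V_a = V_low + 573·LSB = 1.67871 V; V_b = V_low + 574·LSB = 1.68164 V.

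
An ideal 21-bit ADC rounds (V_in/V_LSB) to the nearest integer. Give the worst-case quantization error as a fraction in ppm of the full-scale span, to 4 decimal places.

0.2384 ppm

Rounding → worst-case error = ½ LSB = V_FS/2^22, so 1e+06/4194304 = 0.238419 ppm of full scale.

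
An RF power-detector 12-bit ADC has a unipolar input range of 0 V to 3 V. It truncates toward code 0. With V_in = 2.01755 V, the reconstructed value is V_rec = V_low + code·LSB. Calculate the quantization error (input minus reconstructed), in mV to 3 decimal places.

0.460 mV

Step size: 3 V ÷ 2^12 = 0.732 mV.
Scaled input = 2754.6283 LSBs, so code = 2754.
Reconstructed: 2.0170898 V.
Difference: 0.000460156 V → 0.460 mV.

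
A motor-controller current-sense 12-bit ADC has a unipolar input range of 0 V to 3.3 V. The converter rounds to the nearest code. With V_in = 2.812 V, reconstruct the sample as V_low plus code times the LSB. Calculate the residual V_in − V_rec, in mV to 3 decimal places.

One LSB is 3.3 V / 4096 = 0.806 mV.
(2.812 − 0)/0.000805664 = 3490.2885; round gives code 3490.
Reconstructed: 2.8117676 V.
V_in − V_rec = 0.000232422 V = 0.232 mV.

0.232 mV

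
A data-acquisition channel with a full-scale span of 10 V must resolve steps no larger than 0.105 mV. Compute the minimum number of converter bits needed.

17 bits

Number of steps required ≥ 10 V / 0.105 mV = 95238.10.
Need 2^N ≥ 95238.10; 2^16 = 65536, 2^17 = 131072.
Minimum N = 17.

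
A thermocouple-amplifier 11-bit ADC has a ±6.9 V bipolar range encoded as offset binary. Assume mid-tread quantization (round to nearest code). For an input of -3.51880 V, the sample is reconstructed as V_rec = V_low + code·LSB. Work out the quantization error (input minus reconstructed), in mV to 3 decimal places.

-1.417 mV

Step size: 13.8 V ÷ 2^11 = 6.738 mV.
(-3.51880 − (−6.9))/0.00673828 = 501.7897; round gives code 502.
V_rec = (−6.9) + 502·0.00673828 = -3.5173828 V.
Error = -3.51880 − (−3.5173828) = -0.00141719 V = -1.417 mV.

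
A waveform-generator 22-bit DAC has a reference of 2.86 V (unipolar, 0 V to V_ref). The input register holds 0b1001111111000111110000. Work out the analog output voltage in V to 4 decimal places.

1.7850 V

LSB = 2.86 V / 2^22 = 0.68 µV.
Code 0b1001111111000111110000 = 2617840 decimal.
V_out = 0 + 2617840 × 6.81877e-07 V = 1.78505 V.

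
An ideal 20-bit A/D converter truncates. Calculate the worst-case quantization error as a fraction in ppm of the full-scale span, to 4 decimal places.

0.9537 ppm

Truncating → worst-case error = 1 LSB = V_FS/2^20, so 1e+06/1048576 = 0.953674 ppm of full scale.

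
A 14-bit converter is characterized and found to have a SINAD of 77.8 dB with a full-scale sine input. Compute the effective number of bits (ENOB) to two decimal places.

12.63 bits

ENOB = (SINAD − 1.76) / 6.02 = (77.8 − 1.76)/6.02 = 12.631.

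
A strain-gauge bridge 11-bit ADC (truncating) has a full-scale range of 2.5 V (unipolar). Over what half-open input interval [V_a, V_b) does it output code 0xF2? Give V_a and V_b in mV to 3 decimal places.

[295.410 mV, 296.631 mV)

LSB = 2.5/2^11 = 1.221 mV.
Code 0xF2 = 242 decimal.
V_a = V_low + 242·LSB = 0.29541 V; V_b = V_low + 243·LSB = 0.296631 V.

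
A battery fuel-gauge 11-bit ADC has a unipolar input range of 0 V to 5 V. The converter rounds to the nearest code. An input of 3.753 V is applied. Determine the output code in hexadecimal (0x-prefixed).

code 0x601 (decimal 1537)

LSB = 5 V / 2048 = 2.441 mV.
Input sits at 1537.229 steps above V_low.
Round → code 1537.
In hexadecimal (0x-prefixed): 0x601.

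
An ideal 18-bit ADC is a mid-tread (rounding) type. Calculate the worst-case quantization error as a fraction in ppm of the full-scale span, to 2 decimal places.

1.91 ppm

Rounding → worst-case error = ½ LSB = V_FS/2^19, so 1e+06/524288 = 1.90735 ppm of full scale.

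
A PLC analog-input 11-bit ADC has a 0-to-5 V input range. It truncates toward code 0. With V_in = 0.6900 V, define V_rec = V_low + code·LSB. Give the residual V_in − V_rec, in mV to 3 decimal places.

LSB = 5/2^11 = 2.441 mV.
Scaled input = 282.6240 LSBs, so code = 282.
Reconstructed: 0.68847656 V.
Error = 0.6900 − 0.68847656 = 0.00152344 V = 1.523 mV.

1.523 mV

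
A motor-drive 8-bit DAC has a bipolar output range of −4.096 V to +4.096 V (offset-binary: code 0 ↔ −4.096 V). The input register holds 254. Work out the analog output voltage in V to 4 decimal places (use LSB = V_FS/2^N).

4.0320 V

LSB = 8.192 V / 2^8 = 32.000 mV.
V_out = (−4.096) + 254 × 0.032 V = 4.032 V.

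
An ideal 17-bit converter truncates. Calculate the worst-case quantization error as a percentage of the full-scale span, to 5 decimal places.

Truncating → worst-case error = 1 LSB = V_FS/2^17, so 100/131072 = 0.000762939 % of full scale.

0.00076 %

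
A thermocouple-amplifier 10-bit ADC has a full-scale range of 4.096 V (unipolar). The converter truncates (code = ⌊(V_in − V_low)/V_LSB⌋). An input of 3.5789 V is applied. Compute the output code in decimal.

code 894

With 1024 levels over 4.096 V, one step is 4.000 mV.
(3.5789 − 0) / 0.004 = 894.725 LSBs.
Floor → code 894.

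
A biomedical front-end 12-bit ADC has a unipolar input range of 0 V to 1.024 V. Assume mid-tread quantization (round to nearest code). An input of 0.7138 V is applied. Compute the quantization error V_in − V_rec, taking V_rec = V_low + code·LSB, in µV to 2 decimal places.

LSB = 1.024/2^12 = 250.00 µV.
(V_in − V_low)/LSB = (0.7138 − 0)/0.00025 = 2855.2000 → code 2855 (round).
V_rec = 0 + 2855·0.00025 = 0.71375 V.
V_in − V_rec = 5e-05 V = 50.00 µV.

50.00 µV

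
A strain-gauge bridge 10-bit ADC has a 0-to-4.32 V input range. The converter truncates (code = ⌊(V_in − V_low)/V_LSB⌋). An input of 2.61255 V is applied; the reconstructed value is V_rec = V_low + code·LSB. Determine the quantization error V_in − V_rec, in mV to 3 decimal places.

1.144 mV

LSB = 4.32/2^10 = 4.219 mV.
Scaled input = 619.2711 LSBs, so code = 619.
V_rec = 0 + 619·0.00421875 = 2.6114062 V.
V_in − V_rec = 0.00114375 V = 1.144 mV.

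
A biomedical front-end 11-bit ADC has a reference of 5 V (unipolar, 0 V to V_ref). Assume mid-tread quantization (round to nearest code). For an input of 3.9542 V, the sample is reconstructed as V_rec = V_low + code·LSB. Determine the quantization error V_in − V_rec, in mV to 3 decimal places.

-0.878 mV

LSB = 5/2^11 = 2.441 mV.
(3.9542 − 0)/0.00244141 = 1619.6403; round gives code 1620.
Code 1620 maps back to 0 + 1620×0.00244141 V = 3.9550781 V.
Difference: -0.000878125 V → -0.878 mV.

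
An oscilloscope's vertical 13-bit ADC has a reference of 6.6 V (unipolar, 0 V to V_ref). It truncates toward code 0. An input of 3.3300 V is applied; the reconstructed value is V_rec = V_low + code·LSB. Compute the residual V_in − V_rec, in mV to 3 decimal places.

0.190 mV

Step size: 6.6 V ÷ 2^13 = 0.806 mV.
(V_in − V_low)/LSB = (3.3300 − 0)/0.000805664 = 4133.2364 → code 4133 (floor).
V_rec = 0 + 4133·0.000805664 = 3.3298096 V.
Difference: 0.00019043 V → 0.190 mV.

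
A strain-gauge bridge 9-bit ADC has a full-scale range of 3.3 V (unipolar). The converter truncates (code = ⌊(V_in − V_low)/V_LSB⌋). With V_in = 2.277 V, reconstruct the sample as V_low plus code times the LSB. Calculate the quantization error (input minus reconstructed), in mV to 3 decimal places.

1.805 mV

Step size: 3.3 V ÷ 2^9 = 6.445 mV.
Scaled input = 353.2800 LSBs, so code = 353.
Code 353 maps back to 0 + 353×0.00644531 V = 2.2751953 V.
Difference: 0.00180469 V → 1.805 mV.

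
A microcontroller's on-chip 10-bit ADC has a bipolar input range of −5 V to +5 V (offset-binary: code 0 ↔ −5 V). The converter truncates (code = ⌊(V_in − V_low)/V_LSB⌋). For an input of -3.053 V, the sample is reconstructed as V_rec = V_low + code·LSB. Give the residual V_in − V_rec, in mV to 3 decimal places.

Step size: 10 V ÷ 2^10 = 9.766 mV.
(-3.053 − (−5))/0.00976562 = 199.3728; ⌊·⌋ gives code 199.
V_rec = (−5) + 199·0.00976562 = -3.0566406 V.
Difference: 0.00364063 V → 3.641 mV.

3.641 mV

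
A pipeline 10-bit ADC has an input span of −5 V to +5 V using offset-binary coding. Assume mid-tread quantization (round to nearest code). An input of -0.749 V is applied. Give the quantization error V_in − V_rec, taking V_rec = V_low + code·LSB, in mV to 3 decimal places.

One LSB is 10 V / 1024 = 9.766 mV.
Scaled input = 435.3024 LSBs, so code = 435.
V_rec = (−5) + 435·0.00976562 = -0.75195312 V.
Error = -0.749 − (−0.75195312) = 0.00295313 V = 2.953 mV.

2.953 mV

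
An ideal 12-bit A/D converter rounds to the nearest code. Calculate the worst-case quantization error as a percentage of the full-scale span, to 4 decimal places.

0.0122 %

Rounding → worst-case error = ½ LSB = V_FS/2^13, so 100/8192 = 0.012207 % of full scale.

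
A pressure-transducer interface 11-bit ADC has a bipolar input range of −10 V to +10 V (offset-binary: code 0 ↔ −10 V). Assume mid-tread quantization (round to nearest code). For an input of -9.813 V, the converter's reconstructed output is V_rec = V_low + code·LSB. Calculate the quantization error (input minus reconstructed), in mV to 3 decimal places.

Step size: 20 V ÷ 2^11 = 9.766 mV.
(V_in − V_low)/LSB = (-9.813 − (−10))/0.00976562 = 19.1488 → code 19 (round).
V_rec = (−10) + 19·0.00976562 = -9.8144531 V.
Error = -9.813 − (−9.8144531) = 0.00145312 V = 1.453 mV.

1.453 mV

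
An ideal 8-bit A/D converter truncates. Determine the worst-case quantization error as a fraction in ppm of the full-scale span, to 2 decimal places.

Truncating → worst-case error = 1 LSB = V_FS/2^8, so 1e+06/256 = 3906.25 ppm of full scale.

3906.25 ppm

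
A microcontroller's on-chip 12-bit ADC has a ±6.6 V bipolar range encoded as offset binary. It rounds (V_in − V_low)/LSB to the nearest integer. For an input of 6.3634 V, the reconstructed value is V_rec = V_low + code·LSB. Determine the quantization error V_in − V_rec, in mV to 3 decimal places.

One LSB is 13.2 V / 4096 = 3.223 mV.
(V_in − V_low)/LSB = (6.3634 − (−6.6))/0.00322266 = 4022.5823 → code 4023 (round).
Reconstructed: 6.3647461 V.
Error = 6.3634 − 6.3647461 = -0.00134609 V = -1.346 mV.

-1.346 mV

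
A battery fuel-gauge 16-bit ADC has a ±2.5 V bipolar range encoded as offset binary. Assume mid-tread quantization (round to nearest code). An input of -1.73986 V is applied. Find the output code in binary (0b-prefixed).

With 65536 levels over 5 V, one step is 76.29 µV.
Input sits at 9963.307 steps above V_low.
So the output code is 9963.
In binary (0b-prefixed): 0b10011011101011.

code 0b10011011101011 (decimal 9963)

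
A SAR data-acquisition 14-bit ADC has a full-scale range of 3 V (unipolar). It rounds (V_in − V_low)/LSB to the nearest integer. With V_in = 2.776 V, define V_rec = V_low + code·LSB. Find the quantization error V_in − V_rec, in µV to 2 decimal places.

-62.01 µV

LSB = 3/2^14 = 183.11 µV.
Scaled input = 15160.6613 LSBs, so code = 15161.
Reconstructed: 2.776062 V.
Error = 2.776 − 2.776062 = -6.20117e-05 V = -62.01 µV.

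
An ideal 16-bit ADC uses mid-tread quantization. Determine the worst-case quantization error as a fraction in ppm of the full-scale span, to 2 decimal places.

Rounding → worst-case error = ½ LSB = V_FS/2^17, so 1e+06/131072 = 7.62939 ppm of full scale.

7.63 ppm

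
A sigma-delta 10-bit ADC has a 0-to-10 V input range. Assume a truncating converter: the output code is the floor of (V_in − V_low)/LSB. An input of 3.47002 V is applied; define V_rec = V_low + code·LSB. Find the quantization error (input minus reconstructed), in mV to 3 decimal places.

One LSB is 10 V / 1024 = 9.766 mV.
Scaled input = 355.3300 LSBs, so code = 355.
V_rec = 0 + 355·0.00976562 = 3.4667969 V.
Error = 3.47002 − 3.4667969 = 0.00322312 V = 3.223 mV.

3.223 mV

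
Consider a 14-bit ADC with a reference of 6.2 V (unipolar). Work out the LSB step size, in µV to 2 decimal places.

Full-scale span = 6.2 V.
LSB = 6.2 / 2^14 = 6.2 / 16384 = 0.000378418 V = 378.42 µV.

378.42 µV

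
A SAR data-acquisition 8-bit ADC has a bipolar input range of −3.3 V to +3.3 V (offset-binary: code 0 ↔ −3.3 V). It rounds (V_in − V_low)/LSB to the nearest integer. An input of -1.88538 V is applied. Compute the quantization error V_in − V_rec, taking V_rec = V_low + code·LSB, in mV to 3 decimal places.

-3.349 mV

Step size: 6.6 V ÷ 2^8 = 25.781 mV.
(-1.88538 − (−3.3))/0.0257812 = 54.8701; round gives code 55.
Code 55 maps back to (−3.3) + 55×0.0257812 V = -1.8820313 V.
Difference: -0.00334875 V → -3.349 mV.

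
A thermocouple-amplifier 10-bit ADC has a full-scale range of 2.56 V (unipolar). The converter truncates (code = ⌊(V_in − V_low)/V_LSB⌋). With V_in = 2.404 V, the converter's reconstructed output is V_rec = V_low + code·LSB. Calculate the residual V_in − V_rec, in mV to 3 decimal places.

1.500 mV

One LSB is 2.56 V / 1024 = 2.500 mV.
(2.404 − 0)/0.0025 = 961.6000; ⌊·⌋ gives code 961.
Reconstructed: 2.4025 V.
Error = 2.404 − 2.4025 = 0.0015 V = 1.500 mV.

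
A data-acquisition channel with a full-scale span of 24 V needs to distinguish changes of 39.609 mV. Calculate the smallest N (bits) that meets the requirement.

10 bits

Number of steps required ≥ 24 V / 39.609 mV = 605.92.
Need 2^N ≥ 605.92; 2^9 = 512, 2^10 = 1024.
Minimum N = 10.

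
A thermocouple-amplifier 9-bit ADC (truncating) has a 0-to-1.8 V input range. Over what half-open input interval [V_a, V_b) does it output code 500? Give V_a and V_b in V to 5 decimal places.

LSB = 1.8/2^9 = 3.516 mV.
V_a = V_low + 500·LSB = 1.75781 V; V_b = V_low + 501·LSB = 1.76133 V.

[1.75781 V, 1.76133 V)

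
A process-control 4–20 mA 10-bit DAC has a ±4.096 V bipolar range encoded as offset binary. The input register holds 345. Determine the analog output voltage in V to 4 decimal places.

LSB = 8.192 V / 2^10 = 8.000 mV.
V_out = (−4.096) + 345 × 0.008 V = -1.336 V.

-1.3360 V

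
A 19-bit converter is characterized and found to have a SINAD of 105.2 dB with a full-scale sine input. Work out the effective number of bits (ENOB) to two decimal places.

17.18 bits

ENOB = (SINAD − 1.76) / 6.02 = (105.2 − 1.76)/6.02 = 17.183.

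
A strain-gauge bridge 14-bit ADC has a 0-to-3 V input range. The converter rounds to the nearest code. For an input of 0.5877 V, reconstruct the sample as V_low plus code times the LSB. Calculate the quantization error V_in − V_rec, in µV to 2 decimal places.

LSB = 3/2^14 = 183.11 µV.
(V_in − V_low)/LSB = (0.5877 − 0)/0.000183105 = 3209.6256 → code 3210 (round).
V_rec = 0 + 3210·0.000183105 = 0.58776855 V.
Difference: -6.85547e-05 V → -68.55 µV.

-68.55 µV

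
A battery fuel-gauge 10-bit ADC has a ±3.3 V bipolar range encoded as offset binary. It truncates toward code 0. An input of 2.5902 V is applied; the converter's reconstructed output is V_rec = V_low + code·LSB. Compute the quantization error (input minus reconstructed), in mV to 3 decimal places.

5.630 mV

LSB = 6.6/2^10 = 6.445 mV.
Scaled input = 913.8735 LSBs, so code = 913.
Reconstructed: 2.5845703 V.
Difference: 0.00562969 V → 5.630 mV.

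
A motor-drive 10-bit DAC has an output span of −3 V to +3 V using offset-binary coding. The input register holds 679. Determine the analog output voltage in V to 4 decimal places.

0.9785 V

LSB = 6 V / 2^10 = 5.859 mV.
V_out = (−3) + 679 × 0.00585938 V = 0.978516 V.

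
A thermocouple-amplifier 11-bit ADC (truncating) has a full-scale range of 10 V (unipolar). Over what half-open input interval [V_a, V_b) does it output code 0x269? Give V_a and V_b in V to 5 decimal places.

LSB = 10/2^11 = 4.883 mV.
Code 0x269 = 617 decimal.
V_a = V_low + 617·LSB = 3.0127 V; V_b = V_low + 618·LSB = 3.01758 V.

[3.01270 V, 3.01758 V)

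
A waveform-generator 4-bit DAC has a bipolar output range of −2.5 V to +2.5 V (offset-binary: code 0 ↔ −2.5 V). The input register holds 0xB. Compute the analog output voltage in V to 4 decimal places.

LSB = 5 V / 2^4 = 312.500 mV.
Code 0xB = 11 decimal.
V_out = (−2.5) + 11 × 0.3125 V = 0.9375 V.

0.9375 V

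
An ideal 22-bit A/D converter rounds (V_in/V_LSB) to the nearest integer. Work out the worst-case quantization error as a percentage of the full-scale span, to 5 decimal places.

Rounding → worst-case error = ½ LSB = V_FS/2^23, so 100/8388608 = 1.19209e-05 % of full scale.

0.00001 %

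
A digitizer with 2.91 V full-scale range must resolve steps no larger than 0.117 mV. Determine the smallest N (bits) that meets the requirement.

Number of steps required ≥ 2.91 V / 0.117 mV = 24871.79.
Need 2^N ≥ 24871.79; 2^14 = 16384, 2^15 = 32768.
Minimum N = 15.

15 bits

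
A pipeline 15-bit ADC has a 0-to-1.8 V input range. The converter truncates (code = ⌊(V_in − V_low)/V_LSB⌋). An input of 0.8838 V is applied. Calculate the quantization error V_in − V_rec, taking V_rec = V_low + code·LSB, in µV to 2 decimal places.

4.83 µV

One LSB is 1.8 V / 32768 = 54.93 µV.
(0.8838 − 0)/5.49316e-05 = 16089.0880; ⌊·⌋ gives code 16089.
V_rec = 0 + 16089·5.49316e-05 = 0.88379517 V.
Error = 0.8838 − 0.88379517 = 4.83398e-06 V = 4.83 µV.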